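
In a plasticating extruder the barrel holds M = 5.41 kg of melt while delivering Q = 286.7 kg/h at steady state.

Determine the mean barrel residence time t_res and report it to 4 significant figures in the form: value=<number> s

value=67.93 s

Throughput in SI: Q_s = 286.7 kg/h ÷ 3600 s/h = 0.0796389 kg/s
t_res = M / Q_s = 5.41 ÷ 0.0796389 = 67.9316 s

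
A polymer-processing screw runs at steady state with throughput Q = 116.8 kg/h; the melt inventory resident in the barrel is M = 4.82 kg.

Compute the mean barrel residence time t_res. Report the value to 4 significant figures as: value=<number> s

value=148.6 s

Throughput in SI: Q_s = 116.8 kg/h ÷ 3600 s/h = 0.0324444 kg/s
t_res = M / Q_s = 4.82 ÷ 0.0324444 = 148.562 s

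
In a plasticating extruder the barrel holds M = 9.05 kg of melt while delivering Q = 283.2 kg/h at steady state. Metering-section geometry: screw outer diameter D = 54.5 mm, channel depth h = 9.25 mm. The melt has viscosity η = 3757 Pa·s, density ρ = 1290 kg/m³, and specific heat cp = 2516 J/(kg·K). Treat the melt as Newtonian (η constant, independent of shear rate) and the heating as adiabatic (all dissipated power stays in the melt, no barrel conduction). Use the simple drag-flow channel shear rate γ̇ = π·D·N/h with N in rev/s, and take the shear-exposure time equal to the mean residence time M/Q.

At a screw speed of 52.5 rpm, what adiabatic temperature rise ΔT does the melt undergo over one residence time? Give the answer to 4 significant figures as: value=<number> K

Q_s = Q / 3600 = 283.2 / 3600 = 0.0786667 kg/s
t_res = M / Q_s = 9.05 ÷ 0.0786667 = 115.042 s
Geometry in metres: D = 54.5 mm → 0.0545 m, h = 9.25 mm → 0.00925 m; screw speed N = 52.5 rpm = 0.875 rev/s
γ̇ = π D N / h = (π)(0.0545)(0.875) / 0.00925 = 16.1962 s⁻¹
ΔT = η·γ̇²·t_res / (ρ·cp) = 3757 · (16.1962)² · 115.042 / (1290 · 2516) = 34.932 K

value=34.93 K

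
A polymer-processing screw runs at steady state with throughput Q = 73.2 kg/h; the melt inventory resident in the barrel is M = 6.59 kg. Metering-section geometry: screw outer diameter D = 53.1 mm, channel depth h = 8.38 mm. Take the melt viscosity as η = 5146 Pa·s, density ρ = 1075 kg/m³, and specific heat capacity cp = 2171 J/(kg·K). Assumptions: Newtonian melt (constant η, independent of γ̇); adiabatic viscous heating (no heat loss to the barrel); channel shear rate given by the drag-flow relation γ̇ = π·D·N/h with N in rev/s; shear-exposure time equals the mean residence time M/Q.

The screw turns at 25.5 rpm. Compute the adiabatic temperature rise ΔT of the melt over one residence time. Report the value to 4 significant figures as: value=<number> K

value=51.15 K

Q_s = Q / 3600 = 73.2 / 3600 = 0.0203333 kg/s
Mean residence time: t_res = M/Q_s = 6.59 kg / 0.0203333 kg/s = 324.098 s
D = 53.1 mm = 0.0531 m;  h = 8.38 mm = 0.00838 m;  N = 25.5 rpm / 60 = 0.425 rev/s
γ̇ = π D N / h = (π)(0.0531)(0.425) / 0.00838 = 8.46037 s⁻¹
ΔT = η·γ̇²·t_res/(ρ·cp) = [5146 × 8.46037² × 324.098] / [1075 × 2171] = 51.1513 K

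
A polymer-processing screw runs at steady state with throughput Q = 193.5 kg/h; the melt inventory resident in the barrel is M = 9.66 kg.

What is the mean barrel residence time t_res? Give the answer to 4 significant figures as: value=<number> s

value=179.7 s

Q_s = Q / 3600 = 193.5 / 3600 = 0.05375 kg/s
Mean residence time: t_res = M/Q_s = 9.66 kg / 0.05375 kg/s = 179.721 s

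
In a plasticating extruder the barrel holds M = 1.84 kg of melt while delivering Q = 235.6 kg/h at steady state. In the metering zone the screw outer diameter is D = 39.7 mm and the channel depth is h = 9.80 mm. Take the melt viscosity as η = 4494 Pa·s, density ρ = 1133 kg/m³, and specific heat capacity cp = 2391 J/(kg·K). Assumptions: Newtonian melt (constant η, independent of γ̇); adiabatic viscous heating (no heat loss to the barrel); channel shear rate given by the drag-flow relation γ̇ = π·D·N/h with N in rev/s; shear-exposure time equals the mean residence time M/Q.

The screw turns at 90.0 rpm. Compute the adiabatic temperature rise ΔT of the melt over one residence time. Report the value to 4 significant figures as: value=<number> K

Q_s = Q / 3600 = 235.6 / 3600 = 0.0654444 kg/s
t_res = M / Q_s = 1.84 / 0.0654444 = 28.1154 s
Convert to SI: D = 0.0397 m, h = 0.0098 m, N = 90.0/60 = 1.5 rev/s
γ̇ = π D N / h = (π)(0.0397)(1.5) / 0.0098 = 19.09 s⁻¹
Adiabatic rise: ΔT = η γ̇² t_res / (ρ cp) = 4494·(19.09)²·28.1154 / (1133·2391) = 16.9973 K

value=17.00 K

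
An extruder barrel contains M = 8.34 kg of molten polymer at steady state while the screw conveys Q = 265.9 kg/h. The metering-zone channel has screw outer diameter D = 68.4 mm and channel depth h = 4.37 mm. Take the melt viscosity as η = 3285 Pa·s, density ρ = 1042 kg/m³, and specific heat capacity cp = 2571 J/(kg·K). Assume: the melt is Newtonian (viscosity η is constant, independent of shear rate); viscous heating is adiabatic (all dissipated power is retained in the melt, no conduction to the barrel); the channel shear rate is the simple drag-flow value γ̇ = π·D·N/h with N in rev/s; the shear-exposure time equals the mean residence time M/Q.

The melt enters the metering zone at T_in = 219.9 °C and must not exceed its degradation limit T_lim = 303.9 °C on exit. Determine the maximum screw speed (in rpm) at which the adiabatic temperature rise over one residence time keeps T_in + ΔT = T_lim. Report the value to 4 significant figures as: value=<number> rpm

Throughput in SI: Q_s = 265.9 kg/h ÷ 3600 s/h = 0.0738611 kg/s
t_res = M / Q_s = 8.34 ÷ 0.0738611 = 112.915 s
Geometry in SI: D = 68.4 mm → 0.0684 m, h = 4.37 mm → 0.00437 m
Allowable rise: ΔT_a = T_lim − T_in = 303.9 − 219.9 = 84 K
γ̇_max² = ΔT_a·ρ·cp / (η·t_res) = [84 × 1042 × 2571] / [3285 × 112.915] = 606.685 s⁻²
Take the square root: γ̇_max = √(606.685) = 24.631 s⁻¹
Solve γ̇ = πDN/h for N: N_max = γ̇_max·h/(π·D) = 24.631 × 0.00437 / (π × 0.0684) = 0.500907 rev/s = 30.0544 rpm

value=30.05 rpm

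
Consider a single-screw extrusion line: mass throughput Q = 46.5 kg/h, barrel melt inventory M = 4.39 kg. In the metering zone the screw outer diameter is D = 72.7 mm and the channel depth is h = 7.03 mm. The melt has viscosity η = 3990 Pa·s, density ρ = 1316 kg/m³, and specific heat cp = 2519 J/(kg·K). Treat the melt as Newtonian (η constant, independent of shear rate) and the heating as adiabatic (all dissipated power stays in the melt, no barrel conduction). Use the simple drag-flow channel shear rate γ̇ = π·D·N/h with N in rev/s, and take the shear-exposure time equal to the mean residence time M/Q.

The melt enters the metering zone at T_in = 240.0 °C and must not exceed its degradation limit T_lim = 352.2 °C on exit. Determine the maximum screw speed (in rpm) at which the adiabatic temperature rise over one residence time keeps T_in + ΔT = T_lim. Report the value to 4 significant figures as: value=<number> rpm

Q_s = Q / 3600 = 46.5 / 3600 = 0.0129167 kg/s
t_res = M / Q_s = 4.39 / 0.0129167 = 339.871 s
D = 72.7 mm = 0.0727 m;  h = 7.03 mm = 0.00703 m
Allowable rise: ΔT_a = T_lim − T_in = 352.2 − 240.0 = 112.2 K
Invert ΔT = ηγ̇²t_res/(ρcp) for γ̇: γ̇_max² = ΔT_a ρ cp / (η t_res) = 112.2·1316·2519 / (3990·339.871) = 274.277 s⁻²
Take the square root: γ̇_max = √(274.277) = 16.5613 s⁻¹
N_max = γ̇_max·h / (π·D) = 16.5613 · 0.00703 / (π · 0.0727) = 0.50976 rev/s = 30.5856 rpm

value=30.59 rpm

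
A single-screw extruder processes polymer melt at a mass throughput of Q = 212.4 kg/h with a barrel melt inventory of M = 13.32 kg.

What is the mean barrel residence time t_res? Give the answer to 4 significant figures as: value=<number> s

Throughput in SI: Q_s = 212.4 kg/h ÷ 3600 s/h = 0.059 kg/s
Mean residence time: t_res = M/Q_s = 13.32 kg / 0.059 kg/s = 225.763 s

value=225.8 s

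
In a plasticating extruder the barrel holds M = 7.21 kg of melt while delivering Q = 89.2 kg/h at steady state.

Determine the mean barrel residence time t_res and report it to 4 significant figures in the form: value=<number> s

Q_s = Q / 3600 = 89.2 / 3600 = 0.0247778 kg/s
t_res = M / Q_s = 7.21 / 0.0247778 = 290.987 s

value=291.0 s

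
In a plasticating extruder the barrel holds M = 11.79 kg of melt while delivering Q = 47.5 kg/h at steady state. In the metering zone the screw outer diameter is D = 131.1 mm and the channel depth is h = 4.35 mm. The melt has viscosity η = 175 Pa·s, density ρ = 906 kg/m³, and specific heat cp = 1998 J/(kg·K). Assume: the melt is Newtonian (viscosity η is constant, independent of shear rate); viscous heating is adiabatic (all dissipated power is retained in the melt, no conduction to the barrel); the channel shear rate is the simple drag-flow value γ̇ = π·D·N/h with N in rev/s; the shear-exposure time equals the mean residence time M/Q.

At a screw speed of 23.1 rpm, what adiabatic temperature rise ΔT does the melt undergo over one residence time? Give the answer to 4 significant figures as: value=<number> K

value=114.8 K

Throughput in SI: Q_s = 47.5 kg/h ÷ 3600 s/h = 0.0131944 kg/s
Mean residence time: t_res = M/Q_s = 11.79 kg / 0.0131944 kg/s = 893.558 s
D = 131.1 mm = 0.1311 m;  h = 4.35 mm = 0.00435 m;  N = 23.1 rpm / 60 = 0.385 rev/s
Shear rate: γ̇ = πDN/h = π·0.1311·0.385/0.00435 = 36.4522 s⁻¹
ΔT = η·γ̇²·t_res/(ρ·cp) = [175 × 36.4522² × 893.558] / [906 × 1998] = 114.785 K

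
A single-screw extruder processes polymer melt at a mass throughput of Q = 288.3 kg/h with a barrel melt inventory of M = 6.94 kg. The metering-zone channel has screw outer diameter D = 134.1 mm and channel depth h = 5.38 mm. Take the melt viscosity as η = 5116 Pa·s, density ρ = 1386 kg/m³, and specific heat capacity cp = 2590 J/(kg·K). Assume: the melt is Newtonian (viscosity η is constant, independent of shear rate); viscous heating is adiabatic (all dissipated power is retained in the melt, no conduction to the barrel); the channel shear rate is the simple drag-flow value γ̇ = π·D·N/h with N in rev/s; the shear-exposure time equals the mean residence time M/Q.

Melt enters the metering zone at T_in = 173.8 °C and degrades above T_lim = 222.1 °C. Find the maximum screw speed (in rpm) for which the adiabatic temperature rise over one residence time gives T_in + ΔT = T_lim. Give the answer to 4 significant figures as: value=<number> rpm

Throughput in SI: Q_s = 288.3 kg/h ÷ 3600 s/h = 0.0800833 kg/s
t_res = M / Q_s = 6.94 / 0.0800833 = 86.6597 s
Geometry in SI: D = 134.1 mm → 0.1341 m, h = 5.38 mm → 0.00538 m
ΔT_a = T_lim − T_in = 222.1 − 173.8 = 48.3 K
γ̇_max² = ΔT_a·ρ·cp/(η·t_res) = 48.3·1386·2590/(5116·86.6597) = 391.077 s⁻²
Take the square root: γ̇_max = √(391.077) = 19.7757 s⁻¹
N_max = γ̇_max·h / (π·D) = 19.7757 · 0.00538 / (π · 0.1341) = 0.252543 rev/s = 15.1526 rpm

value=15.15 rpm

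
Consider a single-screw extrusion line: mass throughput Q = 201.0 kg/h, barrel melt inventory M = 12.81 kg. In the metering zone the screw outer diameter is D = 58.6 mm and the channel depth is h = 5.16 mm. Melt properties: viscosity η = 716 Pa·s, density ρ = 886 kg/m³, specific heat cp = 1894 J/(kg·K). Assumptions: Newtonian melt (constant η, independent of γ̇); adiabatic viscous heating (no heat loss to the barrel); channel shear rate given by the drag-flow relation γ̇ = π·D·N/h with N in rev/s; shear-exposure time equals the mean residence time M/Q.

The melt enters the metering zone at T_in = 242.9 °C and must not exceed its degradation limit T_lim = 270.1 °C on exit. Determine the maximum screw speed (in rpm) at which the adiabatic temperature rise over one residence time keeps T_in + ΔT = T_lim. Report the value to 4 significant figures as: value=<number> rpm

Q_s = Q / 3600 = 201.0 / 3600 = 0.0558333 kg/s
Mean residence time: t_res = M/Q_s = 12.81 kg / 0.0558333 kg/s = 229.433 s
Convert to metres: D = 0.0586 m, h = 0.00516 m
ΔT_a = T_lim − T_in = 270.1 − 242.9 = 27.2 K
Invert ΔT = ηγ̇²t_res/(ρcp) for γ̇: γ̇_max² = ΔT_a ρ cp / (η t_res) = 27.2·886·1894 / (716·229.433) = 277.852 s⁻²
γ̇_max = √277.852 = 16.6689 s⁻¹
Solve γ̇ = πDN/h for N: N_max = γ̇_max·h/(π·D) = 16.6689 × 0.00516 / (π × 0.0586) = 0.467207 rev/s = 28.0324 rpm

value=28.03 rpm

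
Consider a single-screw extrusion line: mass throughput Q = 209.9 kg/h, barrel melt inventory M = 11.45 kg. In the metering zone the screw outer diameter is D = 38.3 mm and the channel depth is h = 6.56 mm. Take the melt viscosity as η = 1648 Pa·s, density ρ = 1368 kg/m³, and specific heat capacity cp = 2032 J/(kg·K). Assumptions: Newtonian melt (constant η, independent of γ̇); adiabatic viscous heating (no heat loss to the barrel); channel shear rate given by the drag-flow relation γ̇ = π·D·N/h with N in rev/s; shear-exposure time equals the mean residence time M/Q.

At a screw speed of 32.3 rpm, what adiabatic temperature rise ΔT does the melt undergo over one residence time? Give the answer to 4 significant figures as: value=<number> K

Q_s = Q / 3600 = 209.9 / 3600 = 0.0583056 kg/s
t_res = M / Q_s = 11.45 / 0.0583056 = 196.379 s
Convert to SI: D = 0.0383 m, h = 0.00656 m, N = 32.3/60 = 0.538333 rev/s
γ̇ = π·D·N / h = π · 0.0383 · 0.538333 / 0.00656 = 9.87407 s⁻¹
ΔT = η·γ̇²·t_res / (ρ·cp) = 1648 · (9.87407)² · 196.379 / (1368 · 2032) = 11.351 K

value=11.35 K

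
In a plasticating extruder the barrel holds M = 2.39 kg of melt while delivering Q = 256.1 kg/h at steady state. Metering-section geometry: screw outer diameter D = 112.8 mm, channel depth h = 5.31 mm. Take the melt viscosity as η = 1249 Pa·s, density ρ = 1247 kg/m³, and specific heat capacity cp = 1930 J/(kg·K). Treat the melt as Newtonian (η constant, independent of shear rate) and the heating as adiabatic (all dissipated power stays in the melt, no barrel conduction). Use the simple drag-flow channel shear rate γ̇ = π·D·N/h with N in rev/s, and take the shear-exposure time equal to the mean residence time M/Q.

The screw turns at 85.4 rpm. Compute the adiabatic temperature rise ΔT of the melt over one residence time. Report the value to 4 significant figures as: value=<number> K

Q_s = Q / 3600 = 256.1 / 3600 = 0.0711389 kg/s
t_res = M / Q_s = 2.39 / 0.0711389 = 33.5963 s
D = 112.8 mm = 0.1128 m;  h = 5.31 mm = 0.00531 m;  N = 85.4 rpm / 60 = 1.42333 rev/s
γ̇ = π D N / h = (π)(0.1128)(1.42333) / 0.00531 = 94.9885 s⁻¹
ΔT = η·γ̇²·t_res / (ρ·cp) = 1249 · (94.9885)² · 33.5963 / (1247 · 1930) = 157.316 K

value=157.3 K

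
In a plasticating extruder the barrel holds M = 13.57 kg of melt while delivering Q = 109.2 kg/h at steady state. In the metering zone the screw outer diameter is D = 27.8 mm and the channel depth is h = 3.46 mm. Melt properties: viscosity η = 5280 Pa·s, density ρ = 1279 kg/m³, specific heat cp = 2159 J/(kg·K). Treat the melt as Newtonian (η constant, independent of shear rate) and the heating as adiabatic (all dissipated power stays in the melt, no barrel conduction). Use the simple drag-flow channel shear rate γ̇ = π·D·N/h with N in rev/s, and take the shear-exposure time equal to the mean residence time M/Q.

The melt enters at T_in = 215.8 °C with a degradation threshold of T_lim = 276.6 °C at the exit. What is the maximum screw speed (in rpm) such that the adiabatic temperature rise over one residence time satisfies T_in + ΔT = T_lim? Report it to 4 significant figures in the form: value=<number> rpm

value=20.04 rpm

Convert throughput: Q = 109.2 kg/h = 109.2/3600 = 0.0303333 kg/s
t_res = M / Q_s = 13.57 ÷ 0.0303333 = 447.363 s
D = 27.8 mm = 0.0278 m;  h = 3.46 mm = 0.00346 m
Allowable rise: ΔT_a = T_lim − T_in = 276.6 − 215.8 = 60.8 K
Invert ΔT = ηγ̇²t_res/(ρcp) for γ̇: γ̇_max² = ΔT_a ρ cp / (η t_res) = 60.8·1279·2159 / (5280·447.363) = 71.0777 s⁻²
γ̇_max = sqrt(71.0777) = 8.43076 s⁻¹
N_max = γ̇_max·h / (π·D) = 8.43076 · 0.00346 / (π · 0.0278) = 0.334001 rev/s = 20.0401 rpm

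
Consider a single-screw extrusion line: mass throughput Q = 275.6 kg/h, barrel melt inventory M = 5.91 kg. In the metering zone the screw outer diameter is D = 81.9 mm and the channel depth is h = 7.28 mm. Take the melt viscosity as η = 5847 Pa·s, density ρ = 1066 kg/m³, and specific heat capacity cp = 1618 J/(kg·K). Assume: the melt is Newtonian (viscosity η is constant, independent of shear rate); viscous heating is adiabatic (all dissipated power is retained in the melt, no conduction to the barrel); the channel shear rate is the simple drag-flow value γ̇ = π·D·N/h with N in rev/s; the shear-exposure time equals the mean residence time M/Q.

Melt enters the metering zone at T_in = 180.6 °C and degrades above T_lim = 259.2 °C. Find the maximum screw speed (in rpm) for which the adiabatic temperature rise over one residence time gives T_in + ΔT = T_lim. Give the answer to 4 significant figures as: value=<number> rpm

Convert throughput: Q = 275.6 kg/h = 275.6/3600 = 0.0765556 kg/s
Mean residence time: t_res = M/Q_s = 5.91 kg / 0.0765556 kg/s = 77.1988 s
Convert to metres: D = 0.0819 m, h = 0.00728 m
ΔT_a = T_lim − T_in = 259.2 − 180.6 = 78.6 K
γ̇_max² = ΔT_a·ρ·cp / (η·t_res) = [78.6 × 1066 × 1618] / [5847 × 77.1988] = 300.341 s⁻²
γ̇_max = √300.341 = 17.3303 s⁻¹
N_max = γ̇_max·h / (π·D) = 17.3303 · 0.00728 / (π · 0.0819) = 0.490348 rev/s = 29.4209 rpm

value=29.42 rpm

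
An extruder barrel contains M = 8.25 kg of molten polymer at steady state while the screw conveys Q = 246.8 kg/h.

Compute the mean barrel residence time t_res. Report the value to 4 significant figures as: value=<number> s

value=120.3 s

Q_s = Q / 3600 = 246.8 / 3600 = 0.0685556 kg/s
t_res = M / Q_s = 8.25 / 0.0685556 = 120.34 s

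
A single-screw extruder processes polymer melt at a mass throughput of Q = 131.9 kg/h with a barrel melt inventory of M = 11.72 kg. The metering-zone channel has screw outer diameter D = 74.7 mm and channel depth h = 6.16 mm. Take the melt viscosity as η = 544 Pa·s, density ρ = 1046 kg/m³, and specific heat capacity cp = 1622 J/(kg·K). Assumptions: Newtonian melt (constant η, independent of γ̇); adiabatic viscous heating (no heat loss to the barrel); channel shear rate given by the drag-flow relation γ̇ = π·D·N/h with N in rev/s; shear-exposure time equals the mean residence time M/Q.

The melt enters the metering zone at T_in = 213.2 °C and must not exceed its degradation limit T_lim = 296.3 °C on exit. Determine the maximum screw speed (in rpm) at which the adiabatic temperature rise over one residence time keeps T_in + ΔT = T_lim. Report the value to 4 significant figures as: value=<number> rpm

Throughput in SI: Q_s = 131.9 kg/h ÷ 3600 s/h = 0.0366389 kg/s
t_res = M / Q_s = 11.72 ÷ 0.0366389 = 319.879 s
Geometry in SI: D = 74.7 mm → 0.0747 m, h = 6.16 mm → 0.00616 m
ΔT_a = T_lim − T_in = 296.3 − 213.2 = 83.1 K
γ̇_max² = ΔT_a·ρ·cp / (η·t_res) = [83.1 × 1046 × 1622] / [544 × 319.879] = 810.213 s⁻²
γ̇_max = sqrt(810.213) = 28.4642 s⁻¹
N_max = γ̇_max·h / (π·D) = 28.4642 · 0.00616 / (π · 0.0747) = 0.747154 rev/s = 44.8292 rpm

value=44.83 rpm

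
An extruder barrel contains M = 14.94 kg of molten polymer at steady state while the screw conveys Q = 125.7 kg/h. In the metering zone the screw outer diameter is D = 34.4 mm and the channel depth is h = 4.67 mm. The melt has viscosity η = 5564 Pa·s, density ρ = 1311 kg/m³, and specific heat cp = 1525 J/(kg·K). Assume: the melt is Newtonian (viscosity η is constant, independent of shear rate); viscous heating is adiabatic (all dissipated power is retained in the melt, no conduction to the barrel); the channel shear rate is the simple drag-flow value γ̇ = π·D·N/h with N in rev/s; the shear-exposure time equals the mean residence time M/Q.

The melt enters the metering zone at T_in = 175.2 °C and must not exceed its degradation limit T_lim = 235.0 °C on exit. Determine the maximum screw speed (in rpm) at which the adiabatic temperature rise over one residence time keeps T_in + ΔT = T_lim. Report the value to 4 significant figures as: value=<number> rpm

value=18.37 rpm

Throughput in SI: Q_s = 125.7 kg/h ÷ 3600 s/h = 0.0349167 kg/s
t_res = M / Q_s = 14.94 ÷ 0.0349167 = 427.876 s
D = 34.4 mm = 0.0344 m;  h = 4.67 mm = 0.00467 m
ΔT_a = T_lim − T_in = 235.0 − 175.2 = 59.8 K
Invert ΔT = ηγ̇²t_res/(ρcp) for γ̇: γ̇_max² = ΔT_a ρ cp / (η t_res) = 59.8·1311·1525 / (5564·427.876) = 50.2191 s⁻²
Take the square root: γ̇_max = √(50.2191) = 7.08654 s⁻¹
Solve γ̇ = πDN/h for N: N_max = γ̇_max·h/(π·D) = 7.08654 × 0.00467 / (π × 0.0344) = 0.306227 rev/s = 18.3736 rpm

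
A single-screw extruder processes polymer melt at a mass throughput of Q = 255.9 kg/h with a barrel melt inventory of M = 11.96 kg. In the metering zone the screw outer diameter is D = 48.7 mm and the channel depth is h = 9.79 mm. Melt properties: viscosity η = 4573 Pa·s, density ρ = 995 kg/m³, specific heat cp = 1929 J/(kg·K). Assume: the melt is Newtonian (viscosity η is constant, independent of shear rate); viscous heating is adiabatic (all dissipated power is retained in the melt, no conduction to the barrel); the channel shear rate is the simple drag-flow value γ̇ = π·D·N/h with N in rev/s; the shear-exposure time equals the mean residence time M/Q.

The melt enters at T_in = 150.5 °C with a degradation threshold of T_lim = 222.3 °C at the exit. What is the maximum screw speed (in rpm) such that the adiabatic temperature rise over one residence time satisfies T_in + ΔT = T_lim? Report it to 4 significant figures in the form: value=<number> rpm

Q_s = Q / 3600 = 255.9 / 3600 = 0.0710833 kg/s
t_res = M / Q_s = 11.96 / 0.0710833 = 168.253 s
D = 48.7 mm = 0.0487 m;  h = 9.79 mm = 0.00979 m
ΔT_a = T_lim − T_in = 222.3 °C − 150.5 °C = 71.8 K
Invert ΔT = ηγ̇²t_res/(ρcp) for γ̇: γ̇_max² = ΔT_a ρ cp / (η t_res) = 71.8·995·1929 / (4573·168.253) = 179.108 s⁻²
γ̇_max = sqrt(179.108) = 13.3831 s⁻¹
Solve γ̇ = πDN/h for N: N_max = γ̇_max·h/(π·D) = 13.3831 × 0.00979 / (π × 0.0487) = 0.85637 rev/s = 51.3822 rpm

value=51.38 rpm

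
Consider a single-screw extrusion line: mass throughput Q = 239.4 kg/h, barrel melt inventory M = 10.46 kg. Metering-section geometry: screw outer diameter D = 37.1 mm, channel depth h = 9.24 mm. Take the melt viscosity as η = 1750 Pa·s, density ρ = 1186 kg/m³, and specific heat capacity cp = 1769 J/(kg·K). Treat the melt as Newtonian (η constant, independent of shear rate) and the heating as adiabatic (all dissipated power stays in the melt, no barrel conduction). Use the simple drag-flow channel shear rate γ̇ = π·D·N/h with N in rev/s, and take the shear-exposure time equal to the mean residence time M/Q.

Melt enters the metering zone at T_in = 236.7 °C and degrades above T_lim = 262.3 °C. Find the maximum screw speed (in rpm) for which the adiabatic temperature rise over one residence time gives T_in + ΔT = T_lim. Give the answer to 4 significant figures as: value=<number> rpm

value=66.44 rpm

Q_s = Q / 3600 = 239.4 / 3600 = 0.0665 kg/s
t_res = M / Q_s = 10.46 ÷ 0.0665 = 157.293 s
Geometry in SI: D = 37.1 mm → 0.0371 m, h = 9.24 mm → 0.00924 m
ΔT_a = T_lim − T_in = 262.3 °C − 236.7 °C = 25.6 K
Invert ΔT = ηγ̇²t_res/(ρcp) for γ̇: γ̇_max² = ΔT_a ρ cp / (η t_res) = 25.6·1186·1769 / (1750·157.293) = 195.121 s⁻²
γ̇_max = √195.121 = 13.9686 s⁻¹
N_max = γ̇_max h / (πD) = 13.9686·0.00924/(π·0.0371) = 1.10739 rev/s → ×60 = 66.4434 rpm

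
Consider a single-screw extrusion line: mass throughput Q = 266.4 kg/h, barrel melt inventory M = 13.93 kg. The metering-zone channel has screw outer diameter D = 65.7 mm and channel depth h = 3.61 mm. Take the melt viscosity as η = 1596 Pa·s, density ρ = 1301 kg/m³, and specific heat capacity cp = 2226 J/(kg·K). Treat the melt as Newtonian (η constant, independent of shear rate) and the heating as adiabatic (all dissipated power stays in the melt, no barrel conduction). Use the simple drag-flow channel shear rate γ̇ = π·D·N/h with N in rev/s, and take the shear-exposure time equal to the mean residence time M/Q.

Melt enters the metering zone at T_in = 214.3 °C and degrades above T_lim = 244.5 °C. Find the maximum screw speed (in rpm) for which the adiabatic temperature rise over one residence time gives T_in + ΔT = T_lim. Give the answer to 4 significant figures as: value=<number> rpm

Throughput in SI: Q_s = 266.4 kg/h ÷ 3600 s/h = 0.074 kg/s
t_res = M / Q_s = 13.93 / 0.074 = 188.243 s
Convert to metres: D = 0.0657 m, h = 0.00361 m
Allowable rise: ΔT_a = T_lim − T_in = 244.5 − 214.3 = 30.2 K
γ̇_max² = ΔT_a·ρ·cp / (η·t_res) = [30.2 × 1301 × 2226] / [1596 × 188.243] = 291.11 s⁻²
γ̇_max = sqrt(291.11) = 17.0619 s⁻¹
N_max = γ̇_max h / (πD) = 17.0619·0.00361/(π·0.0657) = 0.298415 rev/s → ×60 = 17.9049 rpm

value=17.90 rpm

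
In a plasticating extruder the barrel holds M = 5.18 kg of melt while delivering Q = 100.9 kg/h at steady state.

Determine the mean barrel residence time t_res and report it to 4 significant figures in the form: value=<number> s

value=184.8 s

Convert throughput: Q = 100.9 kg/h = 100.9/3600 = 0.0280278 kg/s
Mean residence time: t_res = M/Q_s = 5.18 kg / 0.0280278 kg/s = 184.817 s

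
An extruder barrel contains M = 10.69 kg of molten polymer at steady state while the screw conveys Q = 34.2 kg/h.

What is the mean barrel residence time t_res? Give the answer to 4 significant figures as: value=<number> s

Q_s = Q / 3600 = 34.2 / 3600 = 0.0095 kg/s
Mean residence time: t_res = M/Q_s = 10.69 kg / 0.0095 kg/s = 1125.26 s

value=1125. s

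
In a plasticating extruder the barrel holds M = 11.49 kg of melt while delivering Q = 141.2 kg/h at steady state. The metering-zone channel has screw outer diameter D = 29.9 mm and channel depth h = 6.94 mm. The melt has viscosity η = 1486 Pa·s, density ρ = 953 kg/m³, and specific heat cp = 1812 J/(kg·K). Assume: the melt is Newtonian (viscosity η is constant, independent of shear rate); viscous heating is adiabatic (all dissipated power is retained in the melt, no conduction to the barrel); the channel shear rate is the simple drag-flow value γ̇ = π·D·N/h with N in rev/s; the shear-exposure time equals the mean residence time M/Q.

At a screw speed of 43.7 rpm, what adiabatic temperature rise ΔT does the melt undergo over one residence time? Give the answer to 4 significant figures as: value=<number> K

Q_s = Q / 3600 = 141.2 / 3600 = 0.0392222 kg/s
t_res = M / Q_s = 11.49 ÷ 0.0392222 = 292.946 s
D = 29.9 mm = 0.0299 m;  h = 6.94 mm = 0.00694 m;  N = 43.7 rpm / 60 = 0.728333 rev/s
Shear rate: γ̇ = πDN/h = π·0.0299·0.728333/0.00694 = 9.85807 s⁻¹
ΔT = η·γ̇²·t_res / (ρ·cp) = 1486 · (9.85807)² · 292.946 / (953 · 1812) = 24.4985 K

value=24.50 K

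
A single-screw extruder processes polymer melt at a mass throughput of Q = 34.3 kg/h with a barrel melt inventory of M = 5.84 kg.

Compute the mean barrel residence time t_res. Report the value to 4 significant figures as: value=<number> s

value=612.9 s

Throughput in SI: Q_s = 34.3 kg/h ÷ 3600 s/h = 0.00952778 kg/s
Mean residence time: t_res = M/Q_s = 5.84 kg / 0.00952778 kg/s = 612.945 s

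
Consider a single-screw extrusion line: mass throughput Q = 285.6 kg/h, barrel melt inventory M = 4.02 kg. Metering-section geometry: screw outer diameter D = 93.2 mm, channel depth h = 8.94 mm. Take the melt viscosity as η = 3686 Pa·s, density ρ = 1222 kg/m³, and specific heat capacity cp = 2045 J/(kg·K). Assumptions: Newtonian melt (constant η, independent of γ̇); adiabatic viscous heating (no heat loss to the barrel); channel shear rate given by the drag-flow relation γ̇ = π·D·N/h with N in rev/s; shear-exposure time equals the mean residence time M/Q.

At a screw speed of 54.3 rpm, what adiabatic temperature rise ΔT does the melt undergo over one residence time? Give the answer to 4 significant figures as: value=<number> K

value=65.66 K

Convert throughput: Q = 285.6 kg/h = 285.6/3600 = 0.0793333 kg/s
Mean residence time: t_res = M/Q_s = 4.02 kg / 0.0793333 kg/s = 50.6723 s
Geometry in metres: D = 93.2 mm → 0.0932 m, h = 8.94 mm → 0.00894 m; screw speed N = 54.3 rpm = 0.905 rev/s
γ̇ = π·D·N / h = π · 0.0932 · 0.905 / 0.00894 = 29.6399 s⁻¹
Adiabatic rise: ΔT = η γ̇² t_res / (ρ cp) = 3686·(29.6399)²·50.6723 / (1222·2045) = 65.6621 K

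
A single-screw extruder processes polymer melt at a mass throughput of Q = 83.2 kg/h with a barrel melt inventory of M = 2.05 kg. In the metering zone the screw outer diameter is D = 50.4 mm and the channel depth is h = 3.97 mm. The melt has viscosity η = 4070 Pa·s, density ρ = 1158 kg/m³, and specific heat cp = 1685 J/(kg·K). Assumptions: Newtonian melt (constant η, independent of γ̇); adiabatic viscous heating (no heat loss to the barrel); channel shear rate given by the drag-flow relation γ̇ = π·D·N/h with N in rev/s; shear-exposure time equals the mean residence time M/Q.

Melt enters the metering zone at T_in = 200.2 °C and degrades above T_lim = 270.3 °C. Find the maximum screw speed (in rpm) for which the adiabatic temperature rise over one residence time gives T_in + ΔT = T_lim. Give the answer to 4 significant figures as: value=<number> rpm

Throughput in SI: Q_s = 83.2 kg/h ÷ 3600 s/h = 0.0231111 kg/s
t_res = M / Q_s = 2.05 ÷ 0.0231111 = 88.7019 s
Geometry in SI: D = 50.4 mm → 0.0504 m, h = 3.97 mm → 0.00397 m
ΔT_a = T_lim − T_in = 270.3 − 200.2 = 70.1 K
γ̇_max² = ΔT_a·ρ·cp / (η·t_res) = [70.1 × 1158 × 1685] / [4070 × 88.7019] = 378.878 s⁻²
γ̇_max = sqrt(378.878) = 19.4648 s⁻¹
N_max = γ̇_max h / (πD) = 19.4648·0.00397/(π·0.0504) = 0.488045 rev/s → ×60 = 29.2827 rpm

value=29.28 rpm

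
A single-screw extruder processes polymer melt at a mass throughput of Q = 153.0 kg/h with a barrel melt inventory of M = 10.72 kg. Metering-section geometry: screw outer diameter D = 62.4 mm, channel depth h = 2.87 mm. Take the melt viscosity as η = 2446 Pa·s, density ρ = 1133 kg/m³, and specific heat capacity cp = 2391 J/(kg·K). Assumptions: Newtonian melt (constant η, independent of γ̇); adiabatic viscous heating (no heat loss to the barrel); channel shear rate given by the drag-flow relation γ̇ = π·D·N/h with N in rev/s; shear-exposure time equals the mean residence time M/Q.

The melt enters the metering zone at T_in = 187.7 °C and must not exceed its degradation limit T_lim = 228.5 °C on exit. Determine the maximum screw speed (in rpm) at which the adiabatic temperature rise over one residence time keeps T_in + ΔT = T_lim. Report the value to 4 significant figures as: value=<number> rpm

value=11.76 rpm

Convert throughput: Q = 153.0 kg/h = 153.0/3600 = 0.0425 kg/s
Mean residence time: t_res = M/Q_s = 10.72 kg / 0.0425 kg/s = 252.235 s
D = 62.4 mm = 0.0624 m;  h = 2.87 mm = 0.00287 m
ΔT_a = T_lim − T_in = 228.5 °C − 187.7 °C = 40.8 K
γ̇_max² = ΔT_a·ρ·cp/(η·t_res) = 40.8·1133·2391/(2446·252.235) = 179.146 s⁻²
γ̇_max = sqrt(179.146) = 13.3845 s⁻¹
N_max = γ̇_max·h / (π·D) = 13.3845 · 0.00287 / (π · 0.0624) = 0.195953 rev/s = 11.7572 rpm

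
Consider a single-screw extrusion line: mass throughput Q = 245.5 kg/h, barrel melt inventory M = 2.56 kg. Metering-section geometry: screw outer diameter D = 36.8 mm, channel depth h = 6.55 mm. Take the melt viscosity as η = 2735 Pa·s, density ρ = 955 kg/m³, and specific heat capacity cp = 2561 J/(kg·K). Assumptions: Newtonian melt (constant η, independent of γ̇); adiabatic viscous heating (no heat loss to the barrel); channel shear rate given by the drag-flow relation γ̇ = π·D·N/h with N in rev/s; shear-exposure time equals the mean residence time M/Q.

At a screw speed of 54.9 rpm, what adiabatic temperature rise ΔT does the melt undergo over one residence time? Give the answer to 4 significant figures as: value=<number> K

Q_s = Q / 3600 = 245.5 / 3600 = 0.0681944 kg/s
t_res = M / Q_s = 2.56 ÷ 0.0681944 = 37.5397 s
Geometry in metres: D = 36.8 mm → 0.0368 m, h = 6.55 mm → 0.00655 m; screw speed N = 54.9 rpm = 0.915 rev/s
Shear rate: γ̇ = πDN/h = π·0.0368·0.915/0.00655 = 16.1502 s⁻¹
ΔT = η·γ̇²·t_res / (ρ·cp) = 2735 · (16.1502)² · 37.5397 / (955 · 2561) = 10.9494 K

value=10.95 K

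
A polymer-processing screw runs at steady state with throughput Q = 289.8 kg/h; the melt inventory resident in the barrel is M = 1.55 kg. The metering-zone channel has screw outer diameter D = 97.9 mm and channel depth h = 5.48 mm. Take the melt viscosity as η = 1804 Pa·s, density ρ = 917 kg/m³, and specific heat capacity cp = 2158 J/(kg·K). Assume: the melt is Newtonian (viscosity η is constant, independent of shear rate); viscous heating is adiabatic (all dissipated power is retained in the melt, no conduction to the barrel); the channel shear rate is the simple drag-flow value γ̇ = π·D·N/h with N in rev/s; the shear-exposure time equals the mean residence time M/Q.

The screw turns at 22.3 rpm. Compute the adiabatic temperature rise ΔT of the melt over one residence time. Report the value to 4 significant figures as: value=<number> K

Throughput in SI: Q_s = 289.8 kg/h ÷ 3600 s/h = 0.0805 kg/s
t_res = M / Q_s = 1.55 / 0.0805 = 19.2547 s
Geometry in metres: D = 97.9 mm → 0.0979 m, h = 5.48 mm → 0.00548 m; screw speed N = 22.3 rpm = 0.371667 rev/s
γ̇ = π D N / h = (π)(0.0979)(0.371667) / 0.00548 = 20.8596 s⁻¹
ΔT = η·γ̇²·t_res / (ρ·cp) = 1804 · (20.8596)² · 19.2547 / (917 · 2158) = 7.6377 K

value=7.638 K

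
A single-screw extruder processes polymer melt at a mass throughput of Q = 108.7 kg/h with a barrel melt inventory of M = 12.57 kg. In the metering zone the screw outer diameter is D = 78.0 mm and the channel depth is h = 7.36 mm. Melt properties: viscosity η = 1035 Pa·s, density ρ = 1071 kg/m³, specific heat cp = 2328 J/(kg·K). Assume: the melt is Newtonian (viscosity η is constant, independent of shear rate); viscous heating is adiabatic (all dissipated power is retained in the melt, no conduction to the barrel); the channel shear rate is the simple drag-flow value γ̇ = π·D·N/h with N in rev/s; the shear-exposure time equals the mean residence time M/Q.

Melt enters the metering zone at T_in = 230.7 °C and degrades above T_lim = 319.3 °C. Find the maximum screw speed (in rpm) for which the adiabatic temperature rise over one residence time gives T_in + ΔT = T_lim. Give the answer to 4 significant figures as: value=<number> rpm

value=40.80 rpm

Throughput in SI: Q_s = 108.7 kg/h ÷ 3600 s/h = 0.0301944 kg/s
Mean residence time: t_res = M/Q_s = 12.57 kg / 0.0301944 kg/s = 416.302 s
D = 78.0 mm = 0.078 m;  h = 7.36 mm = 0.00736 m
ΔT_a = T_lim − T_in = 319.3 − 230.7 = 88.6 K
γ̇_max² = ΔT_a·ρ·cp/(η·t_res) = 88.6·1071·2328/(1035·416.302) = 512.693 s⁻²
γ̇_max = sqrt(512.693) = 22.6427 s⁻¹
N_max = γ̇_max·h / (π·D) = 22.6427 · 0.00736 / (π · 0.078) = 0.680083 rev/s = 40.805 rpm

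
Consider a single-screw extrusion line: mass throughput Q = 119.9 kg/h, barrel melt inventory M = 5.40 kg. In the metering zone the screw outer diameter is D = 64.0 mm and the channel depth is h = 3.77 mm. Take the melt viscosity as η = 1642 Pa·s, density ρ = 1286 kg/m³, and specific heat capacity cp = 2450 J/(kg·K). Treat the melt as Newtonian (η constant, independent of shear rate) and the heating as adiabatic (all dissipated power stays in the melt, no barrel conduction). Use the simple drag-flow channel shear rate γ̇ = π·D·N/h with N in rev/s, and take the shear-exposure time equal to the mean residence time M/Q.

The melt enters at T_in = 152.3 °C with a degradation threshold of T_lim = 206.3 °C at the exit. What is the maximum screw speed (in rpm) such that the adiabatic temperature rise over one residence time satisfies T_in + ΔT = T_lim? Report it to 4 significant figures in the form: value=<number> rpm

value=28.44 rpm

Convert throughput: Q = 119.9 kg/h = 119.9/3600 = 0.0333056 kg/s
Mean residence time: t_res = M/Q_s = 5.40 kg / 0.0333056 kg/s = 162.135 s
Convert to metres: D = 0.064 m, h = 0.00377 m
ΔT_a = T_lim − T_in = 206.3 − 152.3 = 54 K
Invert ΔT = ηγ̇²t_res/(ρcp) for γ̇: γ̇_max² = ΔT_a ρ cp / (η t_res) = 54·1286·2450 / (1642·162.135) = 639.073 s⁻²
γ̇_max = sqrt(639.073) = 25.2799 s⁻¹
Solve γ̇ = πDN/h for N: N_max = γ̇_max·h/(π·D) = 25.2799 × 0.00377 / (π × 0.064) = 0.474009 rev/s = 28.4406 rpm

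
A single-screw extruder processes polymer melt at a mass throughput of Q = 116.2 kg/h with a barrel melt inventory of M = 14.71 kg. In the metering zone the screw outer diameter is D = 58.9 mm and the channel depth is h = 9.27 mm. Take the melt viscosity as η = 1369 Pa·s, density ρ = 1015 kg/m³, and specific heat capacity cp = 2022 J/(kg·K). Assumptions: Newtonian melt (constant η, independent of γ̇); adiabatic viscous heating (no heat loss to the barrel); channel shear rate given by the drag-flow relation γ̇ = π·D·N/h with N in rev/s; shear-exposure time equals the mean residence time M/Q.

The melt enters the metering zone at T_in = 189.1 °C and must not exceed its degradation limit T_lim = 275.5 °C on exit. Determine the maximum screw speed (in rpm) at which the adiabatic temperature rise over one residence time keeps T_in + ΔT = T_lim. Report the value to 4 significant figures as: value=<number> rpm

Q_s = Q / 3600 = 116.2 / 3600 = 0.0322778 kg/s
t_res = M / Q_s = 14.71 / 0.0322778 = 455.731 s
Geometry in SI: D = 58.9 mm → 0.0589 m, h = 9.27 mm → 0.00927 m
ΔT_a = T_lim − T_in = 275.5 °C − 189.1 °C = 86.4 K
Invert ΔT = ηγ̇²t_res/(ρcp) for γ̇: γ̇_max² = ΔT_a ρ cp / (η t_res) = 86.4·1015·2022 / (1369·455.731) = 284.216 s⁻²
γ̇_max = √284.216 = 16.8587 s⁻¹
N_max = γ̇_max·h / (π·D) = 16.8587 · 0.00927 / (π · 0.0589) = 0.844576 rev/s = 50.6746 rpm

value=50.67 rpm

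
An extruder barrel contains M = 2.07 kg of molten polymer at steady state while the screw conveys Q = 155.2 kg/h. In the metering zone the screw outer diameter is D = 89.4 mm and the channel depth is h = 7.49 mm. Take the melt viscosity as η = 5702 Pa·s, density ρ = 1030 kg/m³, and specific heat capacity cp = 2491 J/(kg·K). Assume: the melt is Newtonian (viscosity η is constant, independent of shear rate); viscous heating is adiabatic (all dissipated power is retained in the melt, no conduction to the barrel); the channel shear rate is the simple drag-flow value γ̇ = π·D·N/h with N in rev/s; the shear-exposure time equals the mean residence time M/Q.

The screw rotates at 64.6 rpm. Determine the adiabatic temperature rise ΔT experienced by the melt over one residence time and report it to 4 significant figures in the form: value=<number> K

value=173.9 K

Throughput in SI: Q_s = 155.2 kg/h ÷ 3600 s/h = 0.0431111 kg/s
t_res = M / Q_s = 2.07 ÷ 0.0431111 = 48.0155 s
Geometry in metres: D = 89.4 mm → 0.0894 m, h = 7.49 mm → 0.00749 m; screw speed N = 64.6 rpm = 1.07667 rev/s
γ̇ = π D N / h = (π)(0.0894)(1.07667) / 0.00749 = 40.3726 s⁻¹
ΔT = η·γ̇²·t_res / (ρ·cp) = 5702 · (40.3726)² · 48.0155 / (1030 · 2491) = 173.929 K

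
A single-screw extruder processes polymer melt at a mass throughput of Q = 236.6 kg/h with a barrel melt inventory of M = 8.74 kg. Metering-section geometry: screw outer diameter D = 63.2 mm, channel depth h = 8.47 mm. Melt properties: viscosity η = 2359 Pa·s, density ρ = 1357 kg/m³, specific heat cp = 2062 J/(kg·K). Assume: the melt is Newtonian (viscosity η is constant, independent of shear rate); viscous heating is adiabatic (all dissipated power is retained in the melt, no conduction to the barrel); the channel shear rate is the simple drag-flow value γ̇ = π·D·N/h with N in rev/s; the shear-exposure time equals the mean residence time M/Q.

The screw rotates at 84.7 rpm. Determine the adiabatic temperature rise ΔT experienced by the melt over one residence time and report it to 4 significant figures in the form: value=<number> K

value=122.8 K

Convert throughput: Q = 236.6 kg/h = 236.6/3600 = 0.0657222 kg/s
Mean residence time: t_res = M/Q_s = 8.74 kg / 0.0657222 kg/s = 132.984 s
Geometry in metres: D = 63.2 mm → 0.0632 m, h = 8.47 mm → 0.00847 m; screw speed N = 84.7 rpm = 1.41167 rev/s
γ̇ = π·D·N / h = π · 0.0632 · 1.41167 / 0.00847 = 33.0914 s⁻¹
ΔT = η·γ̇²·t_res / (ρ·cp) = 2359 · (33.0914)² · 132.984 / (1357 · 2062) = 122.769 K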